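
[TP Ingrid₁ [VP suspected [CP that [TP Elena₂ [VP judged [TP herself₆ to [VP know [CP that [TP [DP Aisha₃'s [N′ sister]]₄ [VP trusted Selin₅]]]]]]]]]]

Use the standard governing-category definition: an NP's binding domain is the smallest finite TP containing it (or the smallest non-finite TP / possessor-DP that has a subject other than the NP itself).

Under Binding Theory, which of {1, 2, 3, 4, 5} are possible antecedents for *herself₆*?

*herself* is an anaphor, so Principle A applies: it must be bound in its binding domain.
Binding domain of *herself₆*: the embedded TP, whose subject is Elena₂.
*Ingrid₁* c-commands the anaphor but is outside its binding domain → cannot satisfy Principle A.
*Elena₂* c-commands the anaphor within its binding domain → licit binder.
*Aisha₃* does not c-command the anaphor → cannot bind it.
*[Aisha₃'s sister]₄* does not c-command the anaphor → cannot bind it.
*Selin₅* does not c-command the anaphor → cannot bind it.

{2}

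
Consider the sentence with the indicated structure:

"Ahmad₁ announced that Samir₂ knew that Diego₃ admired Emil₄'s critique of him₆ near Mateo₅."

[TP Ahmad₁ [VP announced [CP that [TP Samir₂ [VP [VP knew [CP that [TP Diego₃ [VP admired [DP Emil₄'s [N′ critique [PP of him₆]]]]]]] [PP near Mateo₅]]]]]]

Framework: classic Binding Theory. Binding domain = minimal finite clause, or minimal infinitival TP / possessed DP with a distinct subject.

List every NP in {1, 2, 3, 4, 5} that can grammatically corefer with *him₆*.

*him* is a pronoun, so Principle B applies: it must be free in its binding domain.
Binding domain of *him₆*: the possessed DP, whose subject is Emil₄.
*Ahmad₁* c-commands the pronoun but from outside its binding domain, and is not c-commanded by it → coindexation permitted.
*Samir₂* c-commands the pronoun but from outside its binding domain, and is not c-commanded by it → coindexation permitted.
*Diego₃* c-commands the pronoun but from outside its binding domain, and is not c-commanded by it → coindexation permitted.
*Emil₄* c-commands the pronoun within its binding domain → coindexation would violate Principle B.
*Mateo₅* and the pronoun do not c-command one another → neither Principle B nor Principle C is at stake; coindexation permitted.

{1, 2, 3, 5}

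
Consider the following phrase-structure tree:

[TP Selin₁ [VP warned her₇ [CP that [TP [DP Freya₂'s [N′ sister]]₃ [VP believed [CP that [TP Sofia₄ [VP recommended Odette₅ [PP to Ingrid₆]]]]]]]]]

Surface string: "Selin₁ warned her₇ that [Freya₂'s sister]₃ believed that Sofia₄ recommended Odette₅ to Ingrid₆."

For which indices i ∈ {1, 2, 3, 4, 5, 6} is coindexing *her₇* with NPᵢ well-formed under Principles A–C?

none

*her* is a pronoun, so Principle B applies: it must be free in its binding domain.
Binding domain of *her₇*: the matrix TP, whose subject is Selin₁.
*Selin₁* c-commands the pronoun within its binding domain → coindexation would violate Principle B.
*Freya₂*: the pronoun c-commands this R-expression → coindexation would violate Principle C on *Freya₂*.
*[Freya₂'s sister]₃*: the pronoun c-commands this R-expression → coindexation would violate Principle C on *[Freya₂'s sister]₃*.
*Sofia₄*: the pronoun c-commands this R-expression → coindexation would violate Principle C on *Sofia₄*.
*Odette₅*: the pronoun c-commands this R-expression → coindexation would violate Principle C on *Odette₅*.
*Ingrid₆*: the pronoun c-commands this R-expression → coindexation would violate Principle C on *Ingrid₆*.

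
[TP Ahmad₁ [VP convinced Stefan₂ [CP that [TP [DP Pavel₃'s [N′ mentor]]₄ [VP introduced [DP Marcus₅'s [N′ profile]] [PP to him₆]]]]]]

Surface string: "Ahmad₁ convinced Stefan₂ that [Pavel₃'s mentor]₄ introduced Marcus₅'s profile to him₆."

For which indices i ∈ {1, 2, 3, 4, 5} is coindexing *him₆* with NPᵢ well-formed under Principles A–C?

*him* is a pronoun, so Principle B applies: it must be free in its binding domain.
Binding domain of *him₆*: the embedded TP, whose subject is [Pavel₃'s mentor]₄.
*Ahmad₁* c-commands the pronoun but from outside its binding domain, and is not c-commanded by it → coindexation permitted.
*Stefan₂* c-commands the pronoun but from outside its binding domain, and is not c-commanded by it → coindexation permitted.
*Pavel₃* and the pronoun do not c-command one another → neither Principle B nor Principle C is at stake; coindexation permitted.
*[Pavel₃'s mentor]₄* c-commands the pronoun within its binding domain → coindexation would violate Principle B.
*Marcus₅* and the pronoun do not c-command one another → neither Principle B nor Principle C is at stake; coindexation permitted.

{1, 2, 3, 5}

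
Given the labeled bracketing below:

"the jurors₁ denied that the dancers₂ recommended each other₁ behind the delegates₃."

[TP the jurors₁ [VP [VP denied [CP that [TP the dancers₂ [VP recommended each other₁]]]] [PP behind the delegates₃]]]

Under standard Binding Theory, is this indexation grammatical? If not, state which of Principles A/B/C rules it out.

Principle A

The two coindexed NPs are *the jurors₁* and *each other₁*.
*each other₁* is an anaphor. Principle A requires it to be bound within its binding domain — the embedded TP, whose subject is the dancers₂.
Within that domain it is c-commanded by *the dancers₂*, which does not share its index.
*the jurors₁* does c-command the anaphor, but from outside its binding domain.
The anaphor is unbound in its domain → Principle A violation.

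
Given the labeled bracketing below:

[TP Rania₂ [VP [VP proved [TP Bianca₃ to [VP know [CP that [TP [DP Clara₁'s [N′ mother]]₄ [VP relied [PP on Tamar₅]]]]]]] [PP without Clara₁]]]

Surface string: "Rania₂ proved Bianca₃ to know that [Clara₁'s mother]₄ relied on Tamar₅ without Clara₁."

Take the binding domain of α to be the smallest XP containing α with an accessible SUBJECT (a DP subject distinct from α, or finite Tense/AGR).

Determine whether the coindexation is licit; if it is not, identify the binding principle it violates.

The two coindexed NPs are *Clara₁* and *Clara₁*.
*Clara₁* is an R-expression; no coindexed NP c-commands it, so Principle C holds.
*Clara₁* is an R-expression; *Clara₁* does not c-command it, and no other NP shares its index, so Principle C is satisfied.
All principles are respected.

grammatical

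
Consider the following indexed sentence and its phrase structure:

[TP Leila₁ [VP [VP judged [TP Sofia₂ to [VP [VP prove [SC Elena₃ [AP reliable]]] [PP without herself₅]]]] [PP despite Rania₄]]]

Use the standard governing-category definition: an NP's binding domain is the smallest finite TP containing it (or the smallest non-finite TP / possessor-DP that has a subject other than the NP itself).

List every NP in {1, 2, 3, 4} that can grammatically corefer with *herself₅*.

*herself* is an anaphor, so Principle A applies: it must be bound in its binding domain.
Binding domain of *herself₅*: the embedded TP, whose subject is Sofia₂.
*Leila₁* c-commands the anaphor but is outside its binding domain → cannot satisfy Principle A.
*Sofia₂* c-commands the anaphor within its binding domain → licit binder.
*Elena₃* does not c-command the anaphor → cannot bind it.
*Rania₄* does not c-command the anaphor → cannot bind it.

{2}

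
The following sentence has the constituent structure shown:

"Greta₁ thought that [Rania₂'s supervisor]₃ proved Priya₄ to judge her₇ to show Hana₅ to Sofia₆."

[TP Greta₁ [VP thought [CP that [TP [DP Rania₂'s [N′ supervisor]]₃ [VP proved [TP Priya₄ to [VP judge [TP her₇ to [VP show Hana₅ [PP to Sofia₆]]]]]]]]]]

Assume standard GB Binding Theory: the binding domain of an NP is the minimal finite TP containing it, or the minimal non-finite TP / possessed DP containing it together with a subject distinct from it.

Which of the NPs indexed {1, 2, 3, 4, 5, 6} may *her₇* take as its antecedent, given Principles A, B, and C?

{1, 2, 3}

*her* is a pronoun, so Principle B applies: it must be free in its binding domain.
Binding domain of *her₇*: the embedded TP, whose subject is Priya₄.
*Greta₁* c-commands the pronoun but from outside its binding domain, and is not c-commanded by it → coindexation permitted.
*Rania₂* and the pronoun do not c-command one another → neither Principle B nor Principle C is at stake; coindexation permitted.
*[Rania₂'s supervisor]₃* c-commands the pronoun but from outside its binding domain, and is not c-commanded by it → coindexation permitted.
*Priya₄* c-commands the pronoun within its binding domain → coindexation would violate Principle B.
*Hana₅*: the pronoun c-commands this R-expression → coindexation would violate Principle C on *Hana₅*.
*Sofia₆*: the pronoun c-commands this R-expression → coindexation would violate Principle C on *Sofia₆*.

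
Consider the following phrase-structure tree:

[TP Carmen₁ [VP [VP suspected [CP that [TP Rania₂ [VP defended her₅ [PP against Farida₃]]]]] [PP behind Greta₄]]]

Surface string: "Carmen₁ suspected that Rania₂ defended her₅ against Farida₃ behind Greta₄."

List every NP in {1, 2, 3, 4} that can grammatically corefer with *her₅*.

{1, 4}

*her* is a pronoun, so Principle B applies: it must be free in its binding domain.
Binding domain of *her₅*: the embedded TP, whose subject is Rania₂.
*Carmen₁* c-commands the pronoun but from outside its binding domain, and is not c-commanded by it → coindexation permitted.
*Rania₂* c-commands the pronoun within its binding domain → coindexation would violate Principle B.
*Farida₃*: the pronoun c-commands this R-expression → coindexation would violate Principle C on *Farida₃*.
*Greta₄* and the pronoun do not c-command one another → neither Principle B nor Principle C is at stake; coindexation permitted.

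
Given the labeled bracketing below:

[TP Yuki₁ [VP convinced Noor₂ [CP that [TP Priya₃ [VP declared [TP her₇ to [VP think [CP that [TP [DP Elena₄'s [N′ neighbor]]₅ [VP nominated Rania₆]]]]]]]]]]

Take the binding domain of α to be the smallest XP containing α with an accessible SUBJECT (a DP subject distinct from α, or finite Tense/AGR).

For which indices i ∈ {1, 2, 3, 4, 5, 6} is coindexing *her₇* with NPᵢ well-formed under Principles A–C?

{1, 2}

*her* is a pronoun, so Principle B applies: it must be free in its binding domain.
Binding domain of *her₇*: the embedded TP, whose subject is Priya₃.
*Yuki₁* c-commands the pronoun but from outside its binding domain, and is not c-commanded by it → coindexation permitted.
*Noor₂* c-commands the pronoun but from outside its binding domain, and is not c-commanded by it → coindexation permitted.
*Priya₃* c-commands the pronoun within its binding domain → coindexation would violate Principle B.
*Elena₄*: the pronoun c-commands this R-expression → coindexation would violate Principle C on *Elena₄*.
*[Elena₄'s neighbor]₅*: the pronoun c-commands this R-expression → coindexation would violate Principle C on *[Elena₄'s neighbor]₅*.
*Rania₆*: the pronoun c-commands this R-expression → coindexation would violate Principle C on *Rania₆*.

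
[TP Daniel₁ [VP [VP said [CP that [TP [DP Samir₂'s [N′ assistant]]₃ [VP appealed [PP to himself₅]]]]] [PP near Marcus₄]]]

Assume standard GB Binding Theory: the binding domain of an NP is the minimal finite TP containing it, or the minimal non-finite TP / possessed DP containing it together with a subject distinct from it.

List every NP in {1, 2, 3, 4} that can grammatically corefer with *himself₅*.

*himself* is an anaphor, so Principle A applies: it must be bound in its binding domain.
Binding domain of *himself₅*: the embedded TP, whose subject is [Samir₂'s assistant]₃.
*Daniel₁* c-commands the anaphor but is outside its binding domain → cannot satisfy Principle A.
*Samir₂* does not c-command the anaphor → cannot bind it.
*[Samir₂'s assistant]₃* c-commands the anaphor within its binding domain → licit binder.
*Marcus₄* does not c-command the anaphor → cannot bind it.

{3}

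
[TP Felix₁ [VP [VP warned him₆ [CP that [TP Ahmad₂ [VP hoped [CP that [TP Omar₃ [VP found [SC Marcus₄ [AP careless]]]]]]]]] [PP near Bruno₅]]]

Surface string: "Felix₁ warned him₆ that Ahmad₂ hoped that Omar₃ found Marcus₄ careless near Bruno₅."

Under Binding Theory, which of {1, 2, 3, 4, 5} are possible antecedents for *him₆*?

{5}

*him* is a pronoun, so Principle B applies: it must be free in its binding domain.
Binding domain of *him₆*: the matrix TP, whose subject is Felix₁.
*Felix₁* c-commands the pronoun within its binding domain → coindexation would violate Principle B.
*Ahmad₂*: the pronoun c-commands this R-expression → coindexation would violate Principle C on *Ahmad₂*.
*Omar₃*: the pronoun c-commands this R-expression → coindexation would violate Principle C on *Omar₃*.
*Marcus₄*: the pronoun c-commands this R-expression → coindexation would violate Principle C on *Marcus₄*.
*Bruno₅* and the pronoun do not c-command one another → neither Principle B nor Principle C is at stake; coindexation permitted.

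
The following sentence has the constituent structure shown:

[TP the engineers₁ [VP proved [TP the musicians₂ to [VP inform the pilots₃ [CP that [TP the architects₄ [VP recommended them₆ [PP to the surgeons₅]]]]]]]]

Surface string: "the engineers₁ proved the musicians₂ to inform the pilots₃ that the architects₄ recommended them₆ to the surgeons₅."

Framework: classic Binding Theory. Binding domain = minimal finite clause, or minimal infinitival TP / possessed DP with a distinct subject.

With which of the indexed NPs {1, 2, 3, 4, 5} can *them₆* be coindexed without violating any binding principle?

{1, 2, 3}

*them* is a pronoun, so Principle B applies: it must be free in its binding domain.
Binding domain of *them₆*: the embedded TP, whose subject is the architects₄.
*the engineers₁* c-commands the pronoun but from outside its binding domain, and is not c-commanded by it → coindexation permitted.
*the musicians₂* c-commands the pronoun but from outside its binding domain, and is not c-commanded by it → coindexation permitted.
*the pilots₃* c-commands the pronoun but from outside its binding domain, and is not c-commanded by it → coindexation permitted.
*the architects₄* c-commands the pronoun within its binding domain → coindexation would violate Principle B.
*the surgeons₅*: the pronoun c-commands this R-expression → coindexation would violate Principle C on *the surgeons₅*.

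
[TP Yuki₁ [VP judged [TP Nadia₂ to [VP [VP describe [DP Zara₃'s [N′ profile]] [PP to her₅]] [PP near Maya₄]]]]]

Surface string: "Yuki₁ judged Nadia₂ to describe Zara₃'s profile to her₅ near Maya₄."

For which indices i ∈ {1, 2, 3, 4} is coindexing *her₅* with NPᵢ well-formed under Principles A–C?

*her* is a pronoun, so Principle B applies: it must be free in its binding domain.
Binding domain of *her₅*: the embedded TP, whose subject is Nadia₂.
*Yuki₁* c-commands the pronoun but from outside its binding domain, and is not c-commanded by it → coindexation permitted.
*Nadia₂* c-commands the pronoun within its binding domain → coindexation would violate Principle B.
*Zara₃* and the pronoun do not c-command one another → neither Principle B nor Principle C is at stake; coindexation permitted.
*Maya₄* and the pronoun do not c-command one another → neither Principle B nor Principle C is at stake; coindexation permitted.

{1, 3, 4}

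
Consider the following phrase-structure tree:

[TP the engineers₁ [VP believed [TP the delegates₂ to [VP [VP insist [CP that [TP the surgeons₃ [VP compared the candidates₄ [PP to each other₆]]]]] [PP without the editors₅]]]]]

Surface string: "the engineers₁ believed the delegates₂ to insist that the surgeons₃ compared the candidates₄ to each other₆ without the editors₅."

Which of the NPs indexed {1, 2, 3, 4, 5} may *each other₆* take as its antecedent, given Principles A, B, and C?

*each other* is an anaphor, so Principle A applies: it must be bound in its binding domain.
Binding domain of *each other₆*: the embedded TP, whose subject is the surgeons₃.
*the engineers₁* c-commands the anaphor but is outside its binding domain → cannot satisfy Principle A.
*the delegates₂* c-commands the anaphor but is outside its binding domain → cannot satisfy Principle A.
*the surgeons₃* c-commands the anaphor within its binding domain → licit binder.
*the candidates₄* c-commands the anaphor within its binding domain → licit binder.
*the editors₅* does not c-command the anaphor → cannot bind it.

{3, 4}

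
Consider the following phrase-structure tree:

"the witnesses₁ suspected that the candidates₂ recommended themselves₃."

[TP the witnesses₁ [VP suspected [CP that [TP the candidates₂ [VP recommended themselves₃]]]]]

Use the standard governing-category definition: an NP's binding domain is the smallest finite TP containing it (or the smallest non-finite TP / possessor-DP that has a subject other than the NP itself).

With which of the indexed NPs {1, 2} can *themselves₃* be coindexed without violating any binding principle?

{2}

*themselves* is an anaphor, so Principle A applies: it must be bound in its binding domain.
Binding domain of *themselves₃*: the embedded TP, whose subject is the candidates₂.
*the witnesses₁* c-commands the anaphor but is outside its binding domain → cannot satisfy Principle A.
*the candidates₂* c-commands the anaphor within its binding domain → licit binder.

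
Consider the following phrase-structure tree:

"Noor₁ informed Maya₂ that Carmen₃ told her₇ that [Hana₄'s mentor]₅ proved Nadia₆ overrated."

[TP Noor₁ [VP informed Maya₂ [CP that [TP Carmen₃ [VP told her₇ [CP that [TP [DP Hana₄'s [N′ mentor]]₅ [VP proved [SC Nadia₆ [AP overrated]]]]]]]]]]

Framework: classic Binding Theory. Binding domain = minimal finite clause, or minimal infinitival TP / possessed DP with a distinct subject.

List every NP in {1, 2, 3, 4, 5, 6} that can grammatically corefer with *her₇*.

{1, 2}

*her* is a pronoun, so Principle B applies: it must be free in its binding domain.
Binding domain of *her₇*: the embedded TP, whose subject is Carmen₃.
*Noor₁* c-commands the pronoun but from outside its binding domain, and is not c-commanded by it → coindexation permitted.
*Maya₂* c-commands the pronoun but from outside its binding domain, and is not c-commanded by it → coindexation permitted.
*Carmen₃* c-commands the pronoun within its binding domain → coindexation would violate Principle B.
*Hana₄*: the pronoun c-commands this R-expression → coindexation would violate Principle C on *Hana₄*.
*[Hana₄'s mentor]₅*: the pronoun c-commands this R-expression → coindexation would violate Principle C on *[Hana₄'s mentor]₅*.
*Nadia₆*: the pronoun c-commands this R-expression → coindexation would violate Principle C on *Nadia₆*.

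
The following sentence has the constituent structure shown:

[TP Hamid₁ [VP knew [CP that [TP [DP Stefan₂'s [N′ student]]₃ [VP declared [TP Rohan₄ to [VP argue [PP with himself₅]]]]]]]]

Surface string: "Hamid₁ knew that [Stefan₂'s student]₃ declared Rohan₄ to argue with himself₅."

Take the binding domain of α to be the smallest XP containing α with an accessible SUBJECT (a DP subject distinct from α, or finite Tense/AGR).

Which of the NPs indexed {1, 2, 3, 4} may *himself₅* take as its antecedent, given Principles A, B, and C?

*himself* is an anaphor, so Principle A applies: it must be bound in its binding domain.
Binding domain of *himself₅*: the embedded TP, whose subject is Rohan₄.
*Hamid₁* c-commands the anaphor but is outside its binding domain → cannot satisfy Principle A.
*Stefan₂* does not c-command the anaphor → cannot bind it.
*[Stefan₂'s student]₃* c-commands the anaphor but is outside its binding domain → cannot satisfy Principle A.
*Rohan₄* c-commands the anaphor within its binding domain → licit binder.

{4}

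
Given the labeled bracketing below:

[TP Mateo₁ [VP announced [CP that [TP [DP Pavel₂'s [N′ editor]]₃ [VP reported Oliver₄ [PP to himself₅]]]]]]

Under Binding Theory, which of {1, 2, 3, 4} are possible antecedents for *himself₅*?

*himself* is an anaphor, so Principle A applies: it must be bound in its binding domain.
Binding domain of *himself₅*: the embedded TP, whose subject is [Pavel₂'s editor]₃.
*Mateo₁* c-commands the anaphor but is outside its binding domain → cannot satisfy Principle A.
*Pavel₂* does not c-command the anaphor → cannot bind it.
*[Pavel₂'s editor]₃* c-commands the anaphor within its binding domain → licit binder.
*Oliver₄* c-commands the anaphor within its binding domain → licit binder.

{3, 4}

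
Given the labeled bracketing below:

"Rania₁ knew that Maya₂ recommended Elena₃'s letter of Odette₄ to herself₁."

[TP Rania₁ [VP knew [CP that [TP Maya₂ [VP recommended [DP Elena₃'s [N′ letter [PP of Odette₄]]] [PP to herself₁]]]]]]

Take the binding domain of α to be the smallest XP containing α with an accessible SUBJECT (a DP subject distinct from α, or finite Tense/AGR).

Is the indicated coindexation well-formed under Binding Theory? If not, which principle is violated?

Principle A

The two coindexed NPs are *Rania₁* and *herself₁*.
*herself₁* is an anaphor. Principle A requires it to be bound within its binding domain — the embedded TP, whose subject is Maya₂.
Within that domain it is c-commanded by *Maya₂*, which does not share its index.
*Rania₁* does c-command the anaphor, but from outside its binding domain.
The anaphor is unbound in its domain → Principle A violation.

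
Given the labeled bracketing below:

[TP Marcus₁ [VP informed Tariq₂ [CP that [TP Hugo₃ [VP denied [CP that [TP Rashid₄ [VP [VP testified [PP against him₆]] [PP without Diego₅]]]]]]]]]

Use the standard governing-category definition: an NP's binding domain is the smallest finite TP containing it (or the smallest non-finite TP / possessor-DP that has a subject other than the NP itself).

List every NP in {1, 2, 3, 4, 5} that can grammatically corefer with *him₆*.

*him* is a pronoun, so Principle B applies: it must be free in its binding domain.
Binding domain of *him₆*: the embedded TP, whose subject is Rashid₄.
*Marcus₁* c-commands the pronoun but from outside its binding domain, and is not c-commanded by it → coindexation permitted.
*Tariq₂* c-commands the pronoun but from outside its binding domain, and is not c-commanded by it → coindexation permitted.
*Hugo₃* c-commands the pronoun but from outside its binding domain, and is not c-commanded by it → coindexation permitted.
*Rashid₄* c-commands the pronoun within its binding domain → coindexation would violate Principle B.
*Diego₅* and the pronoun do not c-command one another → neither Principle B nor Principle C is at stake; coindexation permitted.

{1, 2, 3, 5}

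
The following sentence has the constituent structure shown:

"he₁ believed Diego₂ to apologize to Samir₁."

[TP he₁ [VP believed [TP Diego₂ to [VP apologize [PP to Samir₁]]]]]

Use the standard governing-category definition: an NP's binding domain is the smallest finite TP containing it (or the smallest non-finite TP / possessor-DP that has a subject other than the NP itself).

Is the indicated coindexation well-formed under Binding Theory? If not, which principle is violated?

The two coindexed NPs are *he₁* and *Samir₁*.
*Samir₁* is an R-expression. Principle C requires it to be free everywhere.
*he₁* c-commands it and carries the same index.
The R-expression is bound → Principle C violation.

Principle C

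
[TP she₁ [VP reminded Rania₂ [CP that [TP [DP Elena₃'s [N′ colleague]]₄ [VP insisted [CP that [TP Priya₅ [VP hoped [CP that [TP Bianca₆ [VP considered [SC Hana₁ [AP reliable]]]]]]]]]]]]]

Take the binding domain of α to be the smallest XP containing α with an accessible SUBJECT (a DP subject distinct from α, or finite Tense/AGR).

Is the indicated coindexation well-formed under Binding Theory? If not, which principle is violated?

The two coindexed NPs are *she₁* and *Hana₁*.
*Hana₁* is an R-expression. Principle C requires it to be free everywhere.
*she₁* c-commands it and carries the same index.
The R-expression is bound → Principle C violation.

Principle C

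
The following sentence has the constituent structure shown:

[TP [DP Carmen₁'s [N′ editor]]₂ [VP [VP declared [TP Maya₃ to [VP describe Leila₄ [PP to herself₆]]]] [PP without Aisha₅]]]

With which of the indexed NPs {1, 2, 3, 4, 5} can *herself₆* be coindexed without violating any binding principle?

{3, 4}

*herself* is an anaphor, so Principle A applies: it must be bound in its binding domain.
Binding domain of *herself₆*: the embedded TP, whose subject is Maya₃.
*Carmen₁* does not c-command the anaphor → cannot bind it.
*[Carmen₁'s editor]₂* c-commands the anaphor but is outside its binding domain → cannot satisfy Principle A.
*Maya₃* c-commands the anaphor within its binding domain → licit binder.
*Leila₄* c-commands the anaphor within its binding domain → licit binder.
*Aisha₅* does not c-command the anaphor → cannot bind it.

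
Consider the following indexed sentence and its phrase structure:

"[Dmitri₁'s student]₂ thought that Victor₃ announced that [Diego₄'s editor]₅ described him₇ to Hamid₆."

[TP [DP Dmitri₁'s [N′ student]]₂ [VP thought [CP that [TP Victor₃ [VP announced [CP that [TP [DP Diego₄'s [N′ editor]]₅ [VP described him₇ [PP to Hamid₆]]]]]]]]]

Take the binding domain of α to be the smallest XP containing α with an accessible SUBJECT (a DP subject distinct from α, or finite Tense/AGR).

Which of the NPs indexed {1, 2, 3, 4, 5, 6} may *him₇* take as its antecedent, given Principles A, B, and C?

{1, 2, 3, 4}

*him* is a pronoun, so Principle B applies: it must be free in its binding domain.
Binding domain of *him₇*: the embedded TP, whose subject is [Diego₄'s editor]₅.
*Dmitri₁* and the pronoun do not c-command one another → neither Principle B nor Principle C is at stake; coindexation permitted.
*[Dmitri₁'s student]₂* c-commands the pronoun but from outside its binding domain, and is not c-commanded by it → coindexation permitted.
*Victor₃* c-commands the pronoun but from outside its binding domain, and is not c-commanded by it → coindexation permitted.
*Diego₄* and the pronoun do not c-command one another → neither Principle B nor Principle C is at stake; coindexation permitted.
*[Diego₄'s editor]₅* c-commands the pronoun within its binding domain → coindexation would violate Principle B.
*Hamid₆*: the pronoun c-commands this R-expression → coindexation would violate Principle C on *Hamid₆*.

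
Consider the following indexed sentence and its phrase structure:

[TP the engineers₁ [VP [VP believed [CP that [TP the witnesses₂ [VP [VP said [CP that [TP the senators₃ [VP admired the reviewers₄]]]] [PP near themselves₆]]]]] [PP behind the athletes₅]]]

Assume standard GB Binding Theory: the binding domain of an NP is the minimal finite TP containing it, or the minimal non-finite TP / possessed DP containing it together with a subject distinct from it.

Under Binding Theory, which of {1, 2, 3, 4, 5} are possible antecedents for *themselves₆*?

*themselves* is an anaphor, so Principle A applies: it must be bound in its binding domain.
Binding domain of *themselves₆*: the embedded TP, whose subject is the witnesses₂.
*the engineers₁* c-commands the anaphor but is outside its binding domain → cannot satisfy Principle A.
*the witnesses₂* c-commands the anaphor within its binding domain → licit binder.
*the senators₃* does not c-command the anaphor → cannot bind it.
*the reviewers₄* does not c-command the anaphor → cannot bind it.
*the athletes₅* does not c-command the anaphor → cannot bind it.

{2}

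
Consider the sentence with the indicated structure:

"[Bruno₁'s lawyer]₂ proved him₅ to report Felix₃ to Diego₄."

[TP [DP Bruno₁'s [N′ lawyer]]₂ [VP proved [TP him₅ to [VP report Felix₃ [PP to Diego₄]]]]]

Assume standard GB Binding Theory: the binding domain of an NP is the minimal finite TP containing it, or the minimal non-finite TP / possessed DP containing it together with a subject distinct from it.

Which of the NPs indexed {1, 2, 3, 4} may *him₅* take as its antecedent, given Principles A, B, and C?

{1}

*him* is a pronoun, so Principle B applies: it must be free in its binding domain.
Binding domain of *him₅*: the matrix TP, whose subject is [Bruno₁'s lawyer]₂.
*Bruno₁* and the pronoun do not c-command one another → neither Principle B nor Principle C is at stake; coindexation permitted.
*[Bruno₁'s lawyer]₂* c-commands the pronoun within its binding domain → coindexation would violate Principle B.
*Felix₃*: the pronoun c-commands this R-expression → coindexation would violate Principle C on *Felix₃*.
*Diego₄*: the pronoun c-commands this R-expression → coindexation would violate Principle C on *Diego₄*.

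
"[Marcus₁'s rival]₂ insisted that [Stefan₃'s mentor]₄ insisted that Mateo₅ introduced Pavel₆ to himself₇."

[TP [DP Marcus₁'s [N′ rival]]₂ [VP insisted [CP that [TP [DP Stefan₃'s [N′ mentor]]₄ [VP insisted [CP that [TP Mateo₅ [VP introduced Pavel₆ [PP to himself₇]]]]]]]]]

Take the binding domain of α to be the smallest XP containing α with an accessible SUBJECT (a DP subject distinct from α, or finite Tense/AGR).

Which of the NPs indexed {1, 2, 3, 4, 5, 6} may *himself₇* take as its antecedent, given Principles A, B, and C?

{5, 6}

*himself* is an anaphor, so Principle A applies: it must be bound in its binding domain.
Binding domain of *himself₇*: the embedded TP, whose subject is Mateo₅.
*Marcus₁* does not c-command the anaphor → cannot bind it.
*[Marcus₁'s rival]₂* c-commands the anaphor but is outside its binding domain → cannot satisfy Principle A.
*Stefan₃* does not c-command the anaphor → cannot bind it.
*[Stefan₃'s mentor]₄* c-commands the anaphor but is outside its binding domain → cannot satisfy Principle A.
*Mateo₅* c-commands the anaphor within its binding domain → licit binder.
*Pavel₆* c-commands the anaphor within its binding domain → licit binder.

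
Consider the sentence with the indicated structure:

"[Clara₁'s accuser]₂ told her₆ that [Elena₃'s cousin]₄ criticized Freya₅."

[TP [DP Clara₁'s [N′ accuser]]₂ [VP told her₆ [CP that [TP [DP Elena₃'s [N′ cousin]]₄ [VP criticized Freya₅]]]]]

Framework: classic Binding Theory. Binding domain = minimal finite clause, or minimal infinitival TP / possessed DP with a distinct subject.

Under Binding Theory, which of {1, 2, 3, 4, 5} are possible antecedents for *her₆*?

{1}

*her* is a pronoun, so Principle B applies: it must be free in its binding domain.
Binding domain of *her₆*: the matrix TP, whose subject is [Clara₁'s accuser]₂.
*Clara₁* and the pronoun do not c-command one another → neither Principle B nor Principle C is at stake; coindexation permitted.
*[Clara₁'s accuser]₂* c-commands the pronoun within its binding domain → coindexation would violate Principle B.
*Elena₃*: the pronoun c-commands this R-expression → coindexation would violate Principle C on *Elena₃*.
*[Elena₃'s cousin]₄*: the pronoun c-commands this R-expression → coindexation would violate Principle C on *[Elena₃'s cousin]₄*.
*Freya₅*: the pronoun c-commands this R-expression → coindexation would violate Principle C on *Freya₅*.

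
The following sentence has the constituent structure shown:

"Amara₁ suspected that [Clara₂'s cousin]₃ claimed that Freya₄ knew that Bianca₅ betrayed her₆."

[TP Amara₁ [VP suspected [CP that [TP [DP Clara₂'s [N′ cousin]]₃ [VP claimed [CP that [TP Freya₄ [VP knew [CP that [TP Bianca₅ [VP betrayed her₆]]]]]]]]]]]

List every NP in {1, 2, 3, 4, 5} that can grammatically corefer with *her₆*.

{1, 2, 3, 4}

*her* is a pronoun, so Principle B applies: it must be free in its binding domain.
Binding domain of *her₆*: the embedded TP, whose subject is Bianca₅.
*Amara₁* c-commands the pronoun but from outside its binding domain, and is not c-commanded by it → coindexation permitted.
*Clara₂* and the pronoun do not c-command one another → neither Principle B nor Principle C is at stake; coindexation permitted.
*[Clara₂'s cousin]₃* c-commands the pronoun but from outside its binding domain, and is not c-commanded by it → coindexation permitted.
*Freya₄* c-commands the pronoun but from outside its binding domain, and is not c-commanded by it → coindexation permitted.
*Bianca₅* c-commands the pronoun within its binding domain → coindexation would violate Principle B.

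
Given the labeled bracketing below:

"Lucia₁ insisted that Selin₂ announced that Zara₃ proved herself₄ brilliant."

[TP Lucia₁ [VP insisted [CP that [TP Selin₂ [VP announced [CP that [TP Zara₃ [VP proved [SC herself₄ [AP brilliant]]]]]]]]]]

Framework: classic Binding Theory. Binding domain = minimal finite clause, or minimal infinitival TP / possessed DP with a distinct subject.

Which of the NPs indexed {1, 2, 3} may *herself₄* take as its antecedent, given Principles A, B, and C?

*herself* is an anaphor, so Principle A applies: it must be bound in its binding domain.
Binding domain of *herself₄*: the embedded TP, whose subject is Zara₃.
*Lucia₁* c-commands the anaphor but is outside its binding domain → cannot satisfy Principle A.
*Selin₂* c-commands the anaphor but is outside its binding domain → cannot satisfy Principle A.
*Zara₃* c-commands the anaphor within its binding domain → licit binder.

{3}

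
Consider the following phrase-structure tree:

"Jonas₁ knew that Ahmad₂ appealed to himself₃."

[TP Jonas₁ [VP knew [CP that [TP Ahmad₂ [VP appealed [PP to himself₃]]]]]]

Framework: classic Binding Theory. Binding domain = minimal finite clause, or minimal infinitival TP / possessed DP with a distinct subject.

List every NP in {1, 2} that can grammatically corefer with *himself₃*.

{2}

*himself* is an anaphor, so Principle A applies: it must be bound in its binding domain.
Binding domain of *himself₃*: the embedded TP, whose subject is Ahmad₂.
*Jonas₁* c-commands the anaphor but is outside its binding domain → cannot satisfy Principle A.
*Ahmad₂* c-commands the anaphor within its binding domain → licit binder.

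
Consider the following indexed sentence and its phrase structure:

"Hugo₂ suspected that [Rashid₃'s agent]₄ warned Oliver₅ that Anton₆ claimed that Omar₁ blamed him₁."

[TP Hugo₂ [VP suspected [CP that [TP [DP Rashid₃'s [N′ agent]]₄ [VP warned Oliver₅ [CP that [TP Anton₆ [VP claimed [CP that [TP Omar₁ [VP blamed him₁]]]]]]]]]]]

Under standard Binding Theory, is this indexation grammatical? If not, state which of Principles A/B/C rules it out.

Principle B

The two coindexed NPs are *Omar₁* and *him₁*.
*him₁* is a pronoun. Its binding domain is the embedded TP, whose subject is Omar₁.
*Omar₁* c-commands it within that domain and carries the same index.
The pronoun is locally bound → Principle B violation.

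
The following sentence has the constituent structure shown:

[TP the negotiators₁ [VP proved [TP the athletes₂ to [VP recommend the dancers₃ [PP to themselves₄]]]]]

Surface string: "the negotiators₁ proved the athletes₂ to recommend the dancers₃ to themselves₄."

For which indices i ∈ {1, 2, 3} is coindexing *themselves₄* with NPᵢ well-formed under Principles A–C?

*themselves* is an anaphor, so Principle A applies: it must be bound in its binding domain.
Binding domain of *themselves₄*: the embedded TP, whose subject is the athletes₂.
*the negotiators₁* c-commands the anaphor but is outside its binding domain → cannot satisfy Principle A.
*the athletes₂* c-commands the anaphor within its binding domain → licit binder.
*the dancers₃* c-commands the anaphor within its binding domain → licit binder.

{2, 3}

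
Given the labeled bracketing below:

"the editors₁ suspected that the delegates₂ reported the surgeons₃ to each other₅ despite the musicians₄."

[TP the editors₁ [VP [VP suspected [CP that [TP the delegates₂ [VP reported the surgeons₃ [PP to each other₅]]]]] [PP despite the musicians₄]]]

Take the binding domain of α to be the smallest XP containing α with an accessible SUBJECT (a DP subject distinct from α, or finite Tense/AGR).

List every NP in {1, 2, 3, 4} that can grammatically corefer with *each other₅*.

*each other* is an anaphor, so Principle A applies: it must be bound in its binding domain.
Binding domain of *each other₅*: the embedded TP, whose subject is the delegates₂.
*the editors₁* c-commands the anaphor but is outside its binding domain → cannot satisfy Principle A.
*the delegates₂* c-commands the anaphor within its binding domain → licit binder.
*the surgeons₃* c-commands the anaphor within its binding domain → licit binder.
*the musicians₄* does not c-command the anaphor → cannot bind it.

{2, 3}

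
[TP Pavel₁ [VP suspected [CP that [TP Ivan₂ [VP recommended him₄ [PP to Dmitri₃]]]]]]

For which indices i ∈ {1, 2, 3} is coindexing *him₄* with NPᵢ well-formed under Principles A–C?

*him* is a pronoun, so Principle B applies: it must be free in its binding domain.
Binding domain of *him₄*: the embedded TP, whose subject is Ivan₂.
*Pavel₁* c-commands the pronoun but from outside its binding domain, and is not c-commanded by it → coindexation permitted.
*Ivan₂* c-commands the pronoun within its binding domain → coindexation would violate Principle B.
*Dmitri₃*: the pronoun c-commands this R-expression → coindexation would violate Principle C on *Dmitri₃*.

{1}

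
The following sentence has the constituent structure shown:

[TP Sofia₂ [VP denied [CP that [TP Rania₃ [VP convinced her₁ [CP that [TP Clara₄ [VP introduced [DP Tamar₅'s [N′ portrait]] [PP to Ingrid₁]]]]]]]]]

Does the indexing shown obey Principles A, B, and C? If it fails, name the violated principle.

Principle C

The two coindexed NPs are *her₁* and *Ingrid₁*.
*Ingrid₁* is an R-expression. Principle C requires it to be free everywhere.
*her₁* c-commands it and carries the same index.
The R-expression is bound → Principle C violation.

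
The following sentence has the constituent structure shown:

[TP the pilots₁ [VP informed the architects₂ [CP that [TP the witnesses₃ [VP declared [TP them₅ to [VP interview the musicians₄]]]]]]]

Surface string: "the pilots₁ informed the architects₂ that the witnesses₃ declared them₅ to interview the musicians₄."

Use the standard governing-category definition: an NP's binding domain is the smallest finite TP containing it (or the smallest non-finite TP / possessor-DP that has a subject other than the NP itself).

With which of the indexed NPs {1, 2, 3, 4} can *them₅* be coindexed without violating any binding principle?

*them* is a pronoun, so Principle B applies: it must be free in its binding domain.
Binding domain of *them₅*: the embedded TP, whose subject is the witnesses₃.
*the pilots₁* c-commands the pronoun but from outside its binding domain, and is not c-commanded by it → coindexation permitted.
*the architects₂* c-commands the pronoun but from outside its binding domain, and is not c-commanded by it → coindexation permitted.
*the witnesses₃* c-commands the pronoun within its binding domain → coindexation would violate Principle B.
*the musicians₄*: the pronoun c-commands this R-expression → coindexation would violate Principle C on *the musicians₄*.

{1, 2}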